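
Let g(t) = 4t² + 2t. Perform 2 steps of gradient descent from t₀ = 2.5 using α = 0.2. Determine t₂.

g′(t) = 8t + 2
t₁ = 2.5 − 0.2·22 = -1.9
t₂ = -1.9 − 0.2·(-13.2) = 0.74

0.74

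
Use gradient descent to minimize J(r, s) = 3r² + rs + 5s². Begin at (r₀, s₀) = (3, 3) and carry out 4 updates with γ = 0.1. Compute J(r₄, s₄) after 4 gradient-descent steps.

∇J = (6r + s, r + 10s)
Step 1: at (3, 3), ∇J = (21, 33) → (3, 3) − 0.1·(21, 33) = (0.9, -0.3)
Step 2: at (0.9, -0.3), ∇J = (5.1, -2.1) → (0.9, -0.3) − 0.1·(5.1, -2.1) = (0.39, -0.09)
Step 3: at (0.39, -0.09), ∇J = (2.25, -0.51) → (0.39, -0.09) − 0.1·(2.25, -0.51) = (0.165, -0.039)
Step 4: at (0.165, -0.039), ∇J = (0.951, -0.225) → (0.165, -0.039) − 0.1·(0.951, -0.225) = (0.0699, -0.0165)
J(0.0699, -0.0165) = 0.01486593

0.01486593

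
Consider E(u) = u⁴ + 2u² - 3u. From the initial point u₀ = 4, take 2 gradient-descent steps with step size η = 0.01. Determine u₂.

E′(u) = 4u³ + 4u - 3
u₁ = 4 − 0.01·269 = 1.31
u₂ = 1.31 − 0.01·11.232364 = 1.19767636

1.19767636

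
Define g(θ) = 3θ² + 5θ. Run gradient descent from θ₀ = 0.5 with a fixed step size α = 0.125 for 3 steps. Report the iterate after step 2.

-0.75

g′(θ) = 6θ + 5
θ₁ = 0.5 − 0.125·8 = -0.5
θ₂ = -0.5 − 0.125·2 = -0.75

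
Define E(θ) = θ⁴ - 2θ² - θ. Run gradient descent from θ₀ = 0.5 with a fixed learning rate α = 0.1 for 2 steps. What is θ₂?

0.98125

E′(θ) = 4θ³ - 4θ - 1
Step 1: E′(0.5) = -2.5; θ₁ = 0.5 − 0.1·(-2.5) = 0.75
Step 2: E′(0.75) = -2.3125; θ₂ = 0.75 − 0.1·(-2.3125) = 0.98125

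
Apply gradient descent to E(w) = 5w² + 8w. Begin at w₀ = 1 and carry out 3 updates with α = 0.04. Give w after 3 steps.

E′(w) = 10w + 8
w₁ = 1 − 0.04·18 = 0.28
w₂ = 0.28 − 0.04·10.8 = -0.152
w₃ = -0.152 − 0.04·6.48 = -0.4112

-0.4112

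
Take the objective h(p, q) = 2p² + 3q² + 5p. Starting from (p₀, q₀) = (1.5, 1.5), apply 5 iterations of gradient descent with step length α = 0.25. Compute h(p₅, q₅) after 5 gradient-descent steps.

∇h = (4p + 5, 6q)
(p₁, q₁) = (1.5, 1.5) − 0.25·(11, 9) = (-1.25, -0.75)
(p₂, q₂) = (-1.25, -0.75) − 0.25·(0, -4.5) = (-1.25, 0.375)
(p₃, q₃) = (-1.25, 0.375) − 0.25·(0, 2.25) = (-1.25, -0.1875)
(p₄, q₄) = (-1.25, -0.1875) − 0.25·(0, -1.125) = (-1.25, 0.09375)
(p₅, q₅) = (-1.25, 0.09375) − 0.25·(0, 0.5625) = (-1.25, -0.046875)
h(-1.25, -0.046875) = -3.118408203125

-3.118408203125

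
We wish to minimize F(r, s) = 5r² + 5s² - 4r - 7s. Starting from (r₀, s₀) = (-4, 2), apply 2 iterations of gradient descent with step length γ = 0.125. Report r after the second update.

∇F = (10r - 4, 10s - 7)
(r₁, s₁) = (-4, 2) − 0.125·(-44, 13) = (1.5, 0.375)
(r₂, s₂) = (1.5, 0.375) − 0.125·(11, -3.25) = (0.125, 0.78125)
r = 0.125

0.125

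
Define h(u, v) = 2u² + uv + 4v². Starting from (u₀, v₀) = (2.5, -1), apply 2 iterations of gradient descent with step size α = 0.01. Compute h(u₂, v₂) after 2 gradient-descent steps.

11.91084643

∇h = (4u + v, u + 8v)
(u₁, v₁) = (2.5, -1) − 0.01·(9, -5.5) = (2.41, -0.945)
(u₂, v₂) = (2.41, -0.945) − 0.01·(8.695, -5.15) = (2.32305, -0.8935)
h(2.32305, -0.8935) = 11.91084643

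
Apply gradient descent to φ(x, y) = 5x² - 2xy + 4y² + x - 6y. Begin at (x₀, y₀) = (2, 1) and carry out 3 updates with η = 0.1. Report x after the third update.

0.072

∇φ = (10x - 2y + 1, -2x + 8y - 6)
Step 1: at (2, 1), ∇φ = (19, -2) → (2, 1) − 0.1·(19, -2) = (0.1, 1.2)
Step 2: at (0.1, 1.2), ∇φ = (-0.4, 3.4) → (0.1, 1.2) − 0.1·(-0.4, 3.4) = (0.14, 0.86)
Step 3: at (0.14, 0.86), ∇φ = (0.68, 0.6) → (0.14, 0.86) − 0.1·(0.68, 0.6) = (0.072, 0.8)
x = 0.072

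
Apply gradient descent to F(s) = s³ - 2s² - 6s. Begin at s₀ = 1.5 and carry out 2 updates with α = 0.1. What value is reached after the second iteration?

2.2048125

F′(s) = 3s² - 4s - 6
s₁ = 1.5 − 0.1·(-5.25) = 2.025
s₂ = 2.025 − 0.1·(-1.798125) = 2.2048125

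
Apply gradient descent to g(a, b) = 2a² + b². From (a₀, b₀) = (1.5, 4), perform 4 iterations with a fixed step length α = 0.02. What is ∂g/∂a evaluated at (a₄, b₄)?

∇g = (4a, 2b)
Step 1: at (1.5, 4), ∇g = (6, 8) → (1.5, 4) − 0.02·(6, 8) = (1.38, 3.84)
Step 2: at (1.38, 3.84), ∇g = (5.52, 7.68) → (1.38, 3.84) − 0.02·(5.52, 7.68) = (1.2696, 3.6864)
Step 3: at (1.2696, 3.6864), ∇g = (5.0784, 7.3728) → (1.2696, 3.6864) − 0.02·(5.0784, 7.3728) = (1.168032, 3.538944)
Step 4: at (1.168032, 3.538944), ∇g = (4.672128, 7.077888) → (1.168032, 3.538944) − 0.02·(4.672128, 7.077888) = (1.07458944, 3.39738624)
∂g/∂a at (1.07458944, 3.39738624) = 4.29835776

4.29835776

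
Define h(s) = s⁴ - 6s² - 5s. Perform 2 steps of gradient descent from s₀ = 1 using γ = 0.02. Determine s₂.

1.50236992

h′(s) = 4s³ - 12s - 5
s₁ = 1 − 0.02·(-13) = 1.26
s₂ = 1.26 − 0.02·(-12.118496) = 1.50236992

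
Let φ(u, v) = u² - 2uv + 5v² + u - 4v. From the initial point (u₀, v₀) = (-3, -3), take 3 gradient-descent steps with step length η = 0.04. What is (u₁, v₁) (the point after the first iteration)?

(-3.04, -1.88)

∇φ = (2u - 2v + 1, -2u + 10v - 4)
Step 1: at (-3, -3), ∇φ = (1, -28) → (-3, -3) − 0.04·(1, -28) = (-3.04, -1.88)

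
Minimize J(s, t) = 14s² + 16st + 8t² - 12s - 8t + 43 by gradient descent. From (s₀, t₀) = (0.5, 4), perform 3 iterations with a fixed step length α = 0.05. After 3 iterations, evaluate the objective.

∇J = (28s + 16t - 12, 16s + 16t - 8)
Step 1: at (0.5, 4), ∇J = (66, 64) → (0.5, 4) − 0.05·(66, 64) = (-2.8, 0.8)
Step 2: at (-2.8, 0.8), ∇J = (-77.6, -40) → (-2.8, 0.8) − 0.05·(-77.6, -40) = (1.08, 2.8)
Step 3: at (1.08, 2.8), ∇J = (63.04, 54.08) → (1.08, 2.8) − 0.05·(63.04, 54.08) = (-2.072, 0.096)
J(-2.072, 0.096) = 124.091712

124.091712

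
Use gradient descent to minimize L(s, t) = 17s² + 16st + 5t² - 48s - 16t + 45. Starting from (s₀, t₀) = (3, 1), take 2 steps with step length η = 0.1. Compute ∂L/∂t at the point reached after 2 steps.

∇L = (34s + 16t - 48, 16s + 10t - 16)
(s₁, t₁) = (3, 1) − 0.1·(70, 42) = (-4, -3.2)
(s₂, t₂) = (-4, -3.2) − 0.1·(-235.2, -112) = (19.52, 8)
∂L/∂t at (19.52, 8) = 376.32

376.32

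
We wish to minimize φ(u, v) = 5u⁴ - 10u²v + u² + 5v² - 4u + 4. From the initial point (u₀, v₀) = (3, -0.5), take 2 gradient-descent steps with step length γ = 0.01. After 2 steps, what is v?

1.14484

∇φ = (20u³ - 20uv + 2u - 4, -10u² + 10v)
Step 1: at (3, -0.5), ∇φ = (572, -95) → (3, -0.5) − 0.01·(572, -95) = (-2.72, 0.45)
Step 2: at (-2.72, 0.45), ∇φ = (-387.43296, -69.484) → (-2.72, 0.45) − 0.01·(-387.43296, -69.484) = (1.1543296, 1.14484)
v = 1.14484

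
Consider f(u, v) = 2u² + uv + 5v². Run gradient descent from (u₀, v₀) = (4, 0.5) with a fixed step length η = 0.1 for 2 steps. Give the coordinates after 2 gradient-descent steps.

∇f = (4u + v, u + 10v)
(u₁, v₁) = (4, 0.5) − 0.1·(16.5, 9) = (2.35, -0.4)
(u₂, v₂) = (2.35, -0.4) − 0.1·(9, -1.65) = (1.45, -0.235)

(1.45, -0.235)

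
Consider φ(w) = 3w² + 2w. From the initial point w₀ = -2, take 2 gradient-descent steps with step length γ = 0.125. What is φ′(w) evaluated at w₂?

φ′(w) = 6w + 2
Step 1: φ′(-2) = -10; w₁ = -2 − 0.125·(-10) = -0.75
Step 2: φ′(-0.75) = -2.5; w₂ = -0.75 − 0.125·(-2.5) = -0.4375
φ′(w) at (-0.4375) = -0.625

-0.625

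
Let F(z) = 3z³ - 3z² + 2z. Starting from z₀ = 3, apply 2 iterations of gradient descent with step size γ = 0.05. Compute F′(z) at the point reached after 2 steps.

F′(z) = 9z² - 6z + 2
Step 1: F′(3) = 65; z₁ = 3 − 0.05·65 = -0.25
Step 2: F′(-0.25) = 4.0625; z₂ = -0.25 − 0.05·4.0625 = -0.453125
F′(z) at (-0.453125) = 6.566650390625

6.566650390625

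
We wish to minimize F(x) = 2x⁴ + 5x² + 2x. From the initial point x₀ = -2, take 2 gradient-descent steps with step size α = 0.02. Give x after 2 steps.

F′(x) = 8x³ + 10x + 2
Step 1: F′(-2) = -82; x₁ = -2 − 0.02·(-82) = -0.36
Step 2: F′(-0.36) = -1.973248; x₂ = -0.36 − 0.02·(-1.973248) = -0.32053504

-0.32053504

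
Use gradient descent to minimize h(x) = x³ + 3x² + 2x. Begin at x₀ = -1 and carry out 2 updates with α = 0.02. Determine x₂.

-0.960024

h′(x) = 3x² + 6x + 2
x₁ = -1 − 0.02·(-1) = -0.98
x₂ = -0.98 − 0.02·(-0.9988) = -0.960024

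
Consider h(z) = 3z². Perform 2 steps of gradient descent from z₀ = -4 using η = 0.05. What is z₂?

-1.96

h′(z) = 6z
z₁ = -4 − 0.05·(-24) = -2.8
z₂ = -2.8 − 0.05·(-16.8) = -1.96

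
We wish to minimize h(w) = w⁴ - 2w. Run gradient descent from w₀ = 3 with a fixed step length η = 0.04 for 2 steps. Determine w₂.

-0.85494016

h′(w) = 4w³ - 2
w₁ = 3 − 0.04·106 = -1.24
w₂ = -1.24 − 0.04·(-9.626496) = -0.85494016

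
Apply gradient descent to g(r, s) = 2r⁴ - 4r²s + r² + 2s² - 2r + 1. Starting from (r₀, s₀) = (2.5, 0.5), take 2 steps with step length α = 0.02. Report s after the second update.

∇g = (8r³ - 8rs + 2r - 2, -4r² + 4s)
Step 1: at (2.5, 0.5), ∇g = (118, -23) → (2.5, 0.5) − 0.02·(118, -23) = (0.14, 0.96)
Step 2: at (0.14, 0.96), ∇g = (-2.773248, 3.7616) → (0.14, 0.96) − 0.02·(-2.773248, 3.7616) = (0.19546496, 0.884768)
s = 0.884768

0.884768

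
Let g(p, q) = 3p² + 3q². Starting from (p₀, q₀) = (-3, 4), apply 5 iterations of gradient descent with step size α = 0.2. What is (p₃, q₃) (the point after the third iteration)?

(0.024, -0.032)

∇g = (6p, 6q)
Step 1: at (-3, 4), ∇g = (-18, 24) → (-3, 4) − 0.2·(-18, 24) = (0.6, -0.8)
Step 2: at (0.6, -0.8), ∇g = (3.6, -4.8) → (0.6, -0.8) − 0.2·(3.6, -4.8) = (-0.12, 0.16)
Step 3: at (-0.12, 0.16), ∇g = (-0.72, 0.96) → (-0.12, 0.16) − 0.2·(-0.72, 0.96) = (0.024, -0.032)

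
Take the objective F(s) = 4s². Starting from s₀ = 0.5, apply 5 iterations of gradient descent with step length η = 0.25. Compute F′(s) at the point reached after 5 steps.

-4

F′(s) = 8s
Step 1: F′(0.5) = 4; s₁ = 0.5 − 0.25·4 = -0.5
Step 2: F′(-0.5) = -4; s₂ = -0.5 − 0.25·(-4) = 0.5
Step 3: F′(0.5) = 4; s₃ = 0.5 − 0.25·4 = -0.5
Step 4: F′(-0.5) = -4; s₄ = -0.5 − 0.25·(-4) = 0.5
Step 5: F′(0.5) = 4; s₅ = 0.5 − 0.25·4 = -0.5
F′(s) at (-0.5) = -4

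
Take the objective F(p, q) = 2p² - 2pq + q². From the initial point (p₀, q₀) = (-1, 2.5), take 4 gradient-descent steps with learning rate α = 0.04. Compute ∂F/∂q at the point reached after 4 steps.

3.2467328

∇F = (4p - 2q, -2p + 2q)
Step 1: at (-1, 2.5), ∇F = (-9, 7) → (-1, 2.5) − 0.04·(-9, 7) = (-0.64, 2.22)
Step 2: at (-0.64, 2.22), ∇F = (-7, 5.72) → (-0.64, 2.22) − 0.04·(-7, 5.72) = (-0.36, 1.9912)
Step 3: at (-0.36, 1.9912), ∇F = (-5.4224, 4.7024) → (-0.36, 1.9912) − 0.04·(-5.4224, 4.7024) = (-0.143104, 1.803104)
Step 4: at (-0.143104, 1.803104), ∇F = (-4.178624, 3.892416) → (-0.143104, 1.803104) − 0.04·(-4.178624, 3.892416) = (0.02404096, 1.64740736)
∂F/∂q at (0.02404096, 1.64740736) = 3.2467328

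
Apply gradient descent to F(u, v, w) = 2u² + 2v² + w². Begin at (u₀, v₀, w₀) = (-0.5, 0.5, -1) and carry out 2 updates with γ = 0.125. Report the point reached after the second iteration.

(-0.125, 0.125, -0.5625)

∇F = (4u, 4v, 2w)
(u₁, v₁, w₁) = (-0.5, 0.5, -1) − 0.125·(-2, 2, -2) = (-0.25, 0.25, -0.75)
(u₂, v₂, w₂) = (-0.25, 0.25, -0.75) − 0.125·(-1, 1, -1.5) = (-0.125, 0.125, -0.5625)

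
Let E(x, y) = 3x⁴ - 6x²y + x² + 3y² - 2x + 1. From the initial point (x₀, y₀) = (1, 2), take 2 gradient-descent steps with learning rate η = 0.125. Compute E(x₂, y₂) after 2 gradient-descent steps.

221269.254638671875

∇E = (12x³ - 12xy + 2x - 2, -6x² + 6y)
Step 1: at (1, 2), ∇E = (-12, 6) → (1, 2) − 0.125·(-12, 6) = (2.5, 1.25)
Step 2: at (2.5, 1.25), ∇E = (153, -30) → (2.5, 1.25) − 0.125·(153, -30) = (-16.625, 5)
E(-16.625, 5) = 221269.254638671875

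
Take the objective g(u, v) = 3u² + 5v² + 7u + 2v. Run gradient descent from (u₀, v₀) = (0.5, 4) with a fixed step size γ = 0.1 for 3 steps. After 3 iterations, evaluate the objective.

∇g = (6u + 7, 10v + 2)
(u₁, v₁) = (0.5, 4) − 0.1·(10, 42) = (-0.5, -0.2)
(u₂, v₂) = (-0.5, -0.2) − 0.1·(4, 0) = (-0.9, -0.2)
(u₃, v₃) = (-0.9, -0.2) − 0.1·(1.6, 0) = (-1.06, -0.2)
g(-1.06, -0.2) = -4.2492

-4.2492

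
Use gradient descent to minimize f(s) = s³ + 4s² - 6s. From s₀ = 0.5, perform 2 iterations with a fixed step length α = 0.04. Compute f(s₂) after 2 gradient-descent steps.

-1.938450807567

f′(s) = 3s² + 8s - 6
Step 1: f′(0.5) = -1.25; s₁ = 0.5 − 0.04·(-1.25) = 0.55
Step 2: f′(0.55) = -0.6925; s₂ = 0.55 − 0.04·(-0.6925) = 0.5777
f(0.5777) = -1.938450807567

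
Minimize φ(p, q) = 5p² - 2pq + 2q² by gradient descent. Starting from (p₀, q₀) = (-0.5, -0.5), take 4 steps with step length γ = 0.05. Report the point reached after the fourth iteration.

(-0.1014, -0.27885)

∇φ = (10p - 2q, -2p + 4q)
(p₁, q₁) = (-0.5, -0.5) − 0.05·(-4, -1) = (-0.3, -0.45)
(p₂, q₂) = (-0.3, -0.45) − 0.05·(-2.1, -1.2) = (-0.195, -0.39)
(p₃, q₃) = (-0.195, -0.39) − 0.05·(-1.17, -1.17) = (-0.1365, -0.3315)
(p₄, q₄) = (-0.1365, -0.3315) − 0.05·(-0.702, -1.053) = (-0.1014, -0.27885)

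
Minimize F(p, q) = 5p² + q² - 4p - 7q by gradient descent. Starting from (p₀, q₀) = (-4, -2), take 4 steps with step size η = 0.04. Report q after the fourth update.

-0.44016128

∇F = (10p - 4, 2q - 7)
Step 1: at (-4, -2), ∇F = (-44, -11) → (-4, -2) − 0.04·(-44, -11) = (-2.24, -1.56)
Step 2: at (-2.24, -1.56), ∇F = (-26.4, -10.12) → (-2.24, -1.56) − 0.04·(-26.4, -10.12) = (-1.184, -1.1552)
Step 3: at (-1.184, -1.1552), ∇F = (-15.84, -9.3104) → (-1.184, -1.1552) − 0.04·(-15.84, -9.3104) = (-0.5504, -0.782784)
Step 4: at (-0.5504, -0.782784), ∇F = (-9.504, -8.565568) → (-0.5504, -0.782784) − 0.04·(-9.504, -8.565568) = (-0.17024, -0.44016128)
q = -0.44016128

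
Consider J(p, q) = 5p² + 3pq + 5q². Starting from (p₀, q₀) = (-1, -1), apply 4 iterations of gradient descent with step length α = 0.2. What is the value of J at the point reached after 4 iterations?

∇J = (10p + 3q, 3p + 10q)
(p₁, q₁) = (-1, -1) − 0.2·(-13, -13) = (1.6, 1.6)
(p₂, q₂) = (1.6, 1.6) − 0.2·(20.8, 20.8) = (-2.56, -2.56)
(p₃, q₃) = (-2.56, -2.56) − 0.2·(-33.28, -33.28) = (4.096, 4.096)
(p₄, q₄) = (4.096, 4.096) − 0.2·(53.248, 53.248) = (-6.5536, -6.5536)
J(-6.5536, -6.5536) = 558.34574848

558.34574848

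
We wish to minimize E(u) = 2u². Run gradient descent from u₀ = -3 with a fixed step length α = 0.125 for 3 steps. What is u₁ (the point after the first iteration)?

-1.5

E′(u) = 4u
u₁ = -3 − 0.125·(-12) = -1.5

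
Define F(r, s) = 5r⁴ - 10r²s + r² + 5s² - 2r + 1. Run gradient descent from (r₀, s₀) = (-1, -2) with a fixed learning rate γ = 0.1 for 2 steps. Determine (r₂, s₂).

∇F = (20r³ - 20rs + 2r - 2, -10r² + 10s)
(r₁, s₁) = (-1, -2) − 0.1·(-64, -30) = (5.4, 1)
(r₂, s₂) = (5.4, 1) − 0.1·(3050.08, -281.6) = (-299.608, 29.16)

(-299.608, 29.16)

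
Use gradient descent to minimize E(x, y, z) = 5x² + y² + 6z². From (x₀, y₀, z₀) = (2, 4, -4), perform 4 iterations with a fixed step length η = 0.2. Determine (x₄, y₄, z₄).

∇E = (10x, 2y, 12z)
Step 1: at (2, 4, -4), ∇E = (20, 8, -48) → (2, 4, -4) − 0.2·(20, 8, -48) = (-2, 2.4, 5.6)
Step 2: at (-2, 2.4, 5.6), ∇E = (-20, 4.8, 67.2) → (-2, 2.4, 5.6) − 0.2·(-20, 4.8, 67.2) = (2, 1.44, -7.84)
Step 3: at (2, 1.44, -7.84), ∇E = (20, 2.88, -94.08) → (2, 1.44, -7.84) − 0.2·(20, 2.88, -94.08) = (-2, 0.864, 10.976)
Step 4: at (-2, 0.864, 10.976), ∇E = (-20, 1.728, 131.712) → (-2, 0.864, 10.976) − 0.2·(-20, 1.728, 131.712) = (2, 0.5184, -15.3664)

(2, 0.5184, -15.3664)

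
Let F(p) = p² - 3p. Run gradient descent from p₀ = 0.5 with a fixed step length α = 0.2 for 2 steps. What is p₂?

F′(p) = 2p - 3
p₁ = 0.5 − 0.2·(-2) = 0.9
p₂ = 0.9 − 0.2·(-1.2) = 1.14

1.14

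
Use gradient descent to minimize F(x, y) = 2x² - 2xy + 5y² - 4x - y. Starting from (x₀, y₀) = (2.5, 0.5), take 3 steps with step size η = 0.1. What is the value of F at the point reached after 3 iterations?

-2.252688

∇F = (4x - 2y - 4, -2x + 10y - 1)
Step 1: at (2.5, 0.5), ∇F = (5, -1) → (2.5, 0.5) − 0.1·(5, -1) = (2, 0.6)
Step 2: at (2, 0.6), ∇F = (2.8, 1) → (2, 0.6) − 0.1·(2.8, 1) = (1.72, 0.5)
Step 3: at (1.72, 0.5), ∇F = (1.88, 0.56) → (1.72, 0.5) − 0.1·(1.88, 0.56) = (1.532, 0.444)
F(1.532, 0.444) = -2.252688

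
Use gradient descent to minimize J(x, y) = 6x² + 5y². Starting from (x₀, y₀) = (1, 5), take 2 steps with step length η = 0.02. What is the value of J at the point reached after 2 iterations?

53.20173056

∇J = (12x, 10y)
(x₁, y₁) = (1, 5) − 0.02·(12, 50) = (0.76, 4)
(x₂, y₂) = (0.76, 4) − 0.02·(9.12, 40) = (0.5776, 3.2)
J(0.5776, 3.2) = 53.20173056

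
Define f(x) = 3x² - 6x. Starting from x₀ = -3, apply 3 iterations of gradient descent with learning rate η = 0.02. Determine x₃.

-1.725888

f′(x) = 6x - 6
x₁ = -3 − 0.02·(-24) = -2.52
x₂ = -2.52 − 0.02·(-21.12) = -2.0976
x₃ = -2.0976 − 0.02·(-18.5856) = -1.725888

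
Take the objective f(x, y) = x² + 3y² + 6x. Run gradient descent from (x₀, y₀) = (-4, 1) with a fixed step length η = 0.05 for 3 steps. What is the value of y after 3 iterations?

0.343

∇f = (2x + 6, 6y)
(x₁, y₁) = (-4, 1) − 0.05·(-2, 6) = (-3.9, 0.7)
(x₂, y₂) = (-3.9, 0.7) − 0.05·(-1.8, 4.2) = (-3.81, 0.49)
(x₃, y₃) = (-3.81, 0.49) − 0.05·(-1.62, 2.94) = (-3.729, 0.343)
y = 0.343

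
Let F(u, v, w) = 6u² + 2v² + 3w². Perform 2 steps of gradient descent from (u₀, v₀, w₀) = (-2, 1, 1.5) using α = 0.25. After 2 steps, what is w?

0.375

∇F = (12u, 4v, 6w)
(u₁, v₁, w₁) = (-2, 1, 1.5) − 0.25·(-24, 4, 9) = (4, 0, -0.75)
(u₂, v₂, w₂) = (4, 0, -0.75) − 0.25·(48, 0, -4.5) = (-8, 0, 0.375)
w = 0.375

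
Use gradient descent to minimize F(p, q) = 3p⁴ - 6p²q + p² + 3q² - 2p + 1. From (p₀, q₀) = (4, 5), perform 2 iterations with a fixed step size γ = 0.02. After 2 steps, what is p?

∇F = (12p³ - 12pq + 2p - 2, -6p² + 6q)
Step 1: at (4, 5), ∇F = (534, -66) → (4, 5) − 0.02·(534, -66) = (-6.68, 6.32)
Step 2: at (-6.68, 6.32), ∇F = (-3085.680384, -229.8144) → (-6.68, 6.32) − 0.02·(-3085.680384, -229.8144) = (55.03360768, 10.916288)
p = 55.03360768

55.03360768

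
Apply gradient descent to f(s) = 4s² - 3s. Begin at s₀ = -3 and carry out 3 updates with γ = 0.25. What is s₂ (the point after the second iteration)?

-3

f′(s) = 8s - 3
s₁ = -3 − 0.25·(-27) = 3.75
s₂ = 3.75 − 0.25·27 = -3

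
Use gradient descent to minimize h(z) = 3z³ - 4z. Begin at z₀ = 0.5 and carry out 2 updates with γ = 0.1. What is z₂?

0.6649375

h′(z) = 9z² - 4
z₁ = 0.5 − 0.1·(-1.75) = 0.675
z₂ = 0.675 − 0.1·0.100625 = 0.6649375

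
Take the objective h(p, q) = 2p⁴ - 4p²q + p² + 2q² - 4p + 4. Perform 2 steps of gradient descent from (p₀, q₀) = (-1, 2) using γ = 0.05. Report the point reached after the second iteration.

∇h = (8p³ - 8pq + 2p - 4, -4p² + 4q)
(p₁, q₁) = (-1, 2) − 0.05·(2, 4) = (-1.1, 1.8)
(p₂, q₂) = (-1.1, 1.8) − 0.05·(-1.008, 2.36) = (-1.0496, 1.682)

(-1.0496, 1.682)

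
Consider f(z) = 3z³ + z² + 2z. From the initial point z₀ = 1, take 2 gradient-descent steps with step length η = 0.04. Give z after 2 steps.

f′(z) = 9z² + 2z + 2
z₁ = 1 − 0.04·13 = 0.48
z₂ = 0.48 − 0.04·5.0336 = 0.278656

0.278656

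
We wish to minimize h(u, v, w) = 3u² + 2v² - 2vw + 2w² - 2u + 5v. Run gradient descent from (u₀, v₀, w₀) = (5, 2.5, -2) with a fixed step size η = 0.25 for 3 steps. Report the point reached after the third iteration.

∇h = (6u - 2, 4v - 2w + 5, -2v + 4w)
Step 1: at (5, 2.5, -2), ∇h = (28, 19, -13) → (5, 2.5, -2) − 0.25·(28, 19, -13) = (-2, -2.25, 1.25)
Step 2: at (-2, -2.25, 1.25), ∇h = (-14, -6.5, 9.5) → (-2, -2.25, 1.25) − 0.25·(-14, -6.5, 9.5) = (1.5, -0.625, -1.125)
Step 3: at (1.5, -0.625, -1.125), ∇h = (7, 4.75, -3.25) → (1.5, -0.625, -1.125) − 0.25·(7, 4.75, -3.25) = (-0.25, -1.8125, -0.3125)

(-0.25, -1.8125, -0.3125)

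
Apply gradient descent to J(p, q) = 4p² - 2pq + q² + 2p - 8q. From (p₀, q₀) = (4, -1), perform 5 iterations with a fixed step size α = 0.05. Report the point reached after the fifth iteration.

∇J = (8p - 2q + 2, -2p + 2q - 8)
(p₁, q₁) = (4, -1) − 0.05·(36, -18) = (2.2, -0.1)
(p₂, q₂) = (2.2, -0.1) − 0.05·(19.8, -12.6) = (1.21, 0.53)
(p₃, q₃) = (1.21, 0.53) − 0.05·(10.62, -9.36) = (0.679, 0.998)
(p₄, q₄) = (0.679, 0.998) − 0.05·(5.436, -7.362) = (0.4072, 1.3661)
(p₅, q₅) = (0.4072, 1.3661) − 0.05·(2.5254, -6.0822) = (0.28093, 1.67021)

(0.28093, 1.67021)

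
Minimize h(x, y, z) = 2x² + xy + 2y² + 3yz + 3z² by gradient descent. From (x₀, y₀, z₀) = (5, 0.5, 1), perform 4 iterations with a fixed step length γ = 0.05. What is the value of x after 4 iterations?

2.06983125

∇h = (4x + y, x + 4y + 3z, 3y + 6z)
(x₁, y₁, z₁) = (5, 0.5, 1) − 0.05·(20.5, 10, 7.5) = (3.975, 0, 0.625)
(x₂, y₂, z₂) = (3.975, 0, 0.625) − 0.05·(15.9, 5.85, 3.75) = (3.18, -0.2925, 0.4375)
(x₃, y₃, z₃) = (3.18, -0.2925, 0.4375) − 0.05·(12.4275, 3.3225, 1.7475) = (2.558625, -0.458625, 0.350125)
(x₄, y₄, z₄) = (2.558625, -0.458625, 0.350125) − 0.05·(9.775875, 1.7745, 0.724875) = (2.06983125, -0.54735, 0.31388125)
x = 2.06983125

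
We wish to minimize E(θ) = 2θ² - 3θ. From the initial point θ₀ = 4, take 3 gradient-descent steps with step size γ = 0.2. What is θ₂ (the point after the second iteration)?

0.88

E′(θ) = 4θ - 3
Step 1: E′(4) = 13; θ₁ = 4 − 0.2·13 = 1.4
Step 2: E′(1.4) = 2.6; θ₂ = 1.4 − 0.2·2.6 = 0.88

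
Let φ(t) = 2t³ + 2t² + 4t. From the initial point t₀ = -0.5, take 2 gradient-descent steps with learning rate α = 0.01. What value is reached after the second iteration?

-0.5707735

φ′(t) = 6t² + 4t + 4
Step 1: φ′(-0.5) = 3.5; t₁ = -0.5 − 0.01·3.5 = -0.535
Step 2: φ′(-0.535) = 3.57735; t₂ = -0.535 − 0.01·3.57735 = -0.5707735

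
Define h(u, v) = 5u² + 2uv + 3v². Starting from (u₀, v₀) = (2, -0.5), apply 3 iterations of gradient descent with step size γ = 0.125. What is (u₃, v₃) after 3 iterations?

∇h = (10u + 2v, 2u + 6v)
(u₁, v₁) = (2, -0.5) − 0.125·(19, 1) = (-0.375, -0.625)
(u₂, v₂) = (-0.375, -0.625) − 0.125·(-5, -4.5) = (0.25, -0.0625)
(u₃, v₃) = (0.25, -0.0625) − 0.125·(2.375, 0.125) = (-0.046875, -0.078125)

(-0.046875, -0.078125)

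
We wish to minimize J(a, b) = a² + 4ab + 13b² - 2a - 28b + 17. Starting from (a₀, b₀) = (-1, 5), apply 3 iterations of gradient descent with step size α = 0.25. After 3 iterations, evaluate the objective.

6096923.828125

∇J = (2a + 4b - 2, 4a + 26b - 28)
Step 1: at (-1, 5), ∇J = (16, 98) → (-1, 5) − 0.25·(16, 98) = (-5, -19.5)
Step 2: at (-5, -19.5), ∇J = (-90, -555) → (-5, -19.5) − 0.25·(-90, -555) = (17.5, 119.25)
Step 3: at (17.5, 119.25), ∇J = (510, 3142.5) → (17.5, 119.25) − 0.25·(510, 3142.5) = (-110, -666.375)
J(-110, -666.375) = 6096923.828125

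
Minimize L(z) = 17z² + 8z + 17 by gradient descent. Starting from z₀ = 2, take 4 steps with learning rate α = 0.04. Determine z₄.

L′(z) = 34z + 8
z₁ = 2 − 0.04·76 = -1.04
z₂ = -1.04 − 0.04·(-27.36) = 0.0544
z₃ = 0.0544 − 0.04·9.8496 = -0.339584
z₄ = -0.339584 − 0.04·(-3.545856) = -0.19774976

-0.19774976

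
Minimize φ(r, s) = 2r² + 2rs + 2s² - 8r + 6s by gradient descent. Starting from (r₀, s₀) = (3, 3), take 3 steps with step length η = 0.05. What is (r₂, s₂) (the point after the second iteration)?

∇φ = (4r + 2s - 8, 2r + 4s + 6)
(r₁, s₁) = (3, 3) − 0.05·(10, 24) = (2.5, 1.8)
(r₂, s₂) = (2.5, 1.8) − 0.05·(5.6, 18.2) = (2.22, 0.89)

(2.22, 0.89)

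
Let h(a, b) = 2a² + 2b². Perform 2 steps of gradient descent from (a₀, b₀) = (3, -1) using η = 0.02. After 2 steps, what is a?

2.5392

∇h = (4a, 4b)
(a₁, b₁) = (3, -1) − 0.02·(12, -4) = (2.76, -0.92)
(a₂, b₂) = (2.76, -0.92) − 0.02·(11.04, -3.68) = (2.5392, -0.8464)
a = 2.5392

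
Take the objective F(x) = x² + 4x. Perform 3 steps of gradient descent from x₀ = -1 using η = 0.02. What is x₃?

-1.115264

F′(x) = 2x + 4
x₁ = -1 − 0.02·2 = -1.04
x₂ = -1.04 − 0.02·1.92 = -1.0784
x₃ = -1.0784 − 0.02·1.8432 = -1.115264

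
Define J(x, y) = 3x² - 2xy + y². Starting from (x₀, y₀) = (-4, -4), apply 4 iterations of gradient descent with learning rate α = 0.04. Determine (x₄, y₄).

∇J = (6x - 2y, -2x + 2y)
Step 1: at (-4, -4), ∇J = (-16, 0) → (-4, -4) − 0.04·(-16, 0) = (-3.36, -4)
Step 2: at (-3.36, -4), ∇J = (-12.16, -1.28) → (-3.36, -4) − 0.04·(-12.16, -1.28) = (-2.8736, -3.9488)
Step 3: at (-2.8736, -3.9488), ∇J = (-9.344, -2.1504) → (-2.8736, -3.9488) − 0.04·(-9.344, -2.1504) = (-2.49984, -3.862784)
Step 4: at (-2.49984, -3.862784), ∇J = (-7.273472, -2.725888) → (-2.49984, -3.862784) − 0.04·(-7.273472, -2.725888) = (-2.20890112, -3.75374848)

(-2.20890112, -3.75374848)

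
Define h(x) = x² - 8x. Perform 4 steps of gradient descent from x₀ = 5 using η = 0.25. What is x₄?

4.0625

h′(x) = 2x - 8
x₁ = 5 − 0.25·2 = 4.5
x₂ = 4.5 − 0.25·1 = 4.25
x₃ = 4.25 − 0.25·0.5 = 4.125
x₄ = 4.125 − 0.25·0.25 = 4.0625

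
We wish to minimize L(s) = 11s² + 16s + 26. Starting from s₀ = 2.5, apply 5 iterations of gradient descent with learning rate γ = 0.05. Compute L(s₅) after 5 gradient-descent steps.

20.181818193275

L′(s) = 22s + 16
s₁ = 2.5 − 0.05·71 = -1.05
s₂ = -1.05 − 0.05·(-7.1) = -0.695
s₃ = -0.695 − 0.05·0.71 = -0.7305
s₄ = -0.7305 − 0.05·(-0.071) = -0.72695
s₅ = -0.72695 − 0.05·0.0071 = -0.727305
L(-0.727305) = 20.181818193275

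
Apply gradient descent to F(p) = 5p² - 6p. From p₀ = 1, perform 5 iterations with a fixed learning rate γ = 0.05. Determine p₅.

F′(p) = 10p - 6
p₁ = 1 − 0.05·4 = 0.8
p₂ = 0.8 − 0.05·2 = 0.7
p₃ = 0.7 − 0.05·1 = 0.65
p₄ = 0.65 − 0.05·0.5 = 0.625
p₅ = 0.625 − 0.05·0.25 = 0.6125

0.6125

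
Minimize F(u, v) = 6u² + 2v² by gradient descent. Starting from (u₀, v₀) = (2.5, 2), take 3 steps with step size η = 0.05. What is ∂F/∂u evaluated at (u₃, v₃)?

1.92

∇F = (12u, 4v)
(u₁, v₁) = (2.5, 2) − 0.05·(30, 8) = (1, 1.6)
(u₂, v₂) = (1, 1.6) − 0.05·(12, 6.4) = (0.4, 1.28)
(u₃, v₃) = (0.4, 1.28) − 0.05·(4.8, 5.12) = (0.16, 1.024)
∂F/∂u at (0.16, 1.024) = 1.92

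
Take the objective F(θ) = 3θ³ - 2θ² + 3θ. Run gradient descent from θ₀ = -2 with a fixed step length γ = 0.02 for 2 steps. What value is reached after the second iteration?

-4.791048

F′(θ) = 9θ² - 4θ + 3
Step 1: F′(-2) = 47; θ₁ = -2 − 0.02·47 = -2.94
Step 2: F′(-2.94) = 92.5524; θ₂ = -2.94 − 0.02·92.5524 = -4.791048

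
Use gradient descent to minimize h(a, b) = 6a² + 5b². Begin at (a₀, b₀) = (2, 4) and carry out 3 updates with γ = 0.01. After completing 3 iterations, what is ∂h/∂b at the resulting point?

∇h = (12a, 10b)
(a₁, b₁) = (2, 4) − 0.01·(24, 40) = (1.76, 3.6)
(a₂, b₂) = (1.76, 3.6) − 0.01·(21.12, 36) = (1.5488, 3.24)
(a₃, b₃) = (1.5488, 3.24) − 0.01·(18.5856, 32.4) = (1.362944, 2.916)
∂h/∂b at (1.362944, 2.916) = 29.16

29.16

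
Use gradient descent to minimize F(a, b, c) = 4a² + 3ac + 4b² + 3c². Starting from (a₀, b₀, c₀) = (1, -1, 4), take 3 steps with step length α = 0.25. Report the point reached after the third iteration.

(-9.34375, 1, -6.734375)

∇F = (8a + 3c, 8b, 3a + 6c)
Step 1: at (1, -1, 4), ∇F = (20, -8, 27) → (1, -1, 4) − 0.25·(20, -8, 27) = (-4, 1, -2.75)
Step 2: at (-4, 1, -2.75), ∇F = (-40.25, 8, -28.5) → (-4, 1, -2.75) − 0.25·(-40.25, 8, -28.5) = (6.0625, -1, 4.375)
Step 3: at (6.0625, -1, 4.375), ∇F = (61.625, -8, 44.4375) → (6.0625, -1, 4.375) − 0.25·(61.625, -8, 44.4375) = (-9.34375, 1, -6.734375)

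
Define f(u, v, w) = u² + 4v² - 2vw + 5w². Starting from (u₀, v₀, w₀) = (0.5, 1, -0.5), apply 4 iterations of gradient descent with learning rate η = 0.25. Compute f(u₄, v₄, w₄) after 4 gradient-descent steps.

∇f = (2u, 8v - 2w, -2v + 10w)
(u₁, v₁, w₁) = (0.5, 1, -0.5) − 0.25·(1, 9, -7) = (0.25, -1.25, 1.25)
(u₂, v₂, w₂) = (0.25, -1.25, 1.25) − 0.25·(0.5, -12.5, 15) = (0.125, 1.875, -2.5)
(u₃, v₃, w₃) = (0.125, 1.875, -2.5) − 0.25·(0.25, 20, -28.75) = (0.0625, -3.125, 4.6875)
(u₄, v₄, w₄) = (0.0625, -3.125, 4.6875) − 0.25·(0.125, -34.375, 53.125) = (0.03125, 5.46875, -8.59375)
f(0.03125, 5.46875, -8.59375) = 582.88671875

582.88671875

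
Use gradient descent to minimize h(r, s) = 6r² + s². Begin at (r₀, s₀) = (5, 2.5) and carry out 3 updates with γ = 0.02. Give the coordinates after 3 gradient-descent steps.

∇h = (12r, 2s)
Step 1: at (5, 2.5), ∇h = (60, 5) → (5, 2.5) − 0.02·(60, 5) = (3.8, 2.4)
Step 2: at (3.8, 2.4), ∇h = (45.6, 4.8) → (3.8, 2.4) − 0.02·(45.6, 4.8) = (2.888, 2.304)
Step 3: at (2.888, 2.304), ∇h = (34.656, 4.608) → (2.888, 2.304) − 0.02·(34.656, 4.608) = (2.19488, 2.21184)

(2.19488, 2.21184)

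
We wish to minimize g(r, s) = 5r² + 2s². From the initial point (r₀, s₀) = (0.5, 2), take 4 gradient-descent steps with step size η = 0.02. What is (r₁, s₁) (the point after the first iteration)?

∇g = (10r, 4s)
Step 1: at (0.5, 2), ∇g = (5, 8) → (0.5, 2) − 0.02·(5, 8) = (0.4, 1.84)

(0.4, 1.84)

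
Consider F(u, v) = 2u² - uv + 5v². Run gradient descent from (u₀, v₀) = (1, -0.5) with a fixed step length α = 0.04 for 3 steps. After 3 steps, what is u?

0.564928

∇F = (4u - v, -u + 10v)
Step 1: at (1, -0.5), ∇F = (4.5, -6) → (1, -0.5) − 0.04·(4.5, -6) = (0.82, -0.26)
Step 2: at (0.82, -0.26), ∇F = (3.54, -3.42) → (0.82, -0.26) − 0.04·(3.54, -3.42) = (0.6784, -0.1232)
Step 3: at (0.6784, -0.1232), ∇F = (2.8368, -1.9104) → (0.6784, -0.1232) − 0.04·(2.8368, -1.9104) = (0.564928, -0.046784)
u = 0.564928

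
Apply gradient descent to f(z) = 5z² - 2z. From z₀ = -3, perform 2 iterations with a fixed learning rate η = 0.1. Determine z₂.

0.2

f′(z) = 10z - 2
Step 1: f′(-3) = -32; z₁ = -3 − 0.1·(-32) = 0.2
Step 2: f′(0.2) = 0; z₂ = 0.2 − 0.1·0 = 0.2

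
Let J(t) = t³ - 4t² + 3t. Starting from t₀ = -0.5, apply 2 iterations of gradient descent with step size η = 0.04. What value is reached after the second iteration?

-1.267932

J′(t) = 3t² - 8t + 3
t₁ = -0.5 − 0.04·7.75 = -0.81
t₂ = -0.81 − 0.04·11.4483 = -1.267932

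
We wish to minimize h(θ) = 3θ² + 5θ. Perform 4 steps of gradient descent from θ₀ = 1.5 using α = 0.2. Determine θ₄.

-0.8296

h′(θ) = 6θ + 5
θ₁ = 1.5 − 0.2·14 = -1.3
θ₂ = -1.3 − 0.2·(-2.8) = -0.74
θ₃ = -0.74 − 0.2·0.56 = -0.852
θ₄ = -0.852 − 0.2·(-0.112) = -0.8296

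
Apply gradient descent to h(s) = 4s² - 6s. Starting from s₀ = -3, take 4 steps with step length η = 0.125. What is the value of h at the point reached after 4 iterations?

-2.25

h′(s) = 8s - 6
Step 1: h′(-3) = -30; s₁ = -3 − 0.125·(-30) = 0.75
Step 2: h′(0.75) = 0; s₂ = 0.75 − 0.125·0 = 0.75
Step 3: h′(0.75) = 0; s₃ = 0.75 − 0.125·0 = 0.75
Step 4: h′(0.75) = 0; s₄ = 0.75 − 0.125·0 = 0.75
h(0.75) = -2.25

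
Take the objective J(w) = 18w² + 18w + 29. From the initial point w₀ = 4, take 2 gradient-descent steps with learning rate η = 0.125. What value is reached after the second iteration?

54.625

J′(w) = 36w + 18
w₁ = 4 − 0.125·162 = -16.25
w₂ = -16.25 − 0.125·(-567) = 54.625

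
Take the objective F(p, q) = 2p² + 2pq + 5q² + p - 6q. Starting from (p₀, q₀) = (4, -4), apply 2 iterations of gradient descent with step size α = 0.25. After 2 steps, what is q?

-7.625

∇F = (4p + 2q + 1, 2p + 10q - 6)
(p₁, q₁) = (4, -4) − 0.25·(9, -38) = (1.75, 5.5)
(p₂, q₂) = (1.75, 5.5) − 0.25·(19, 52.5) = (-3, -7.625)
q = -7.625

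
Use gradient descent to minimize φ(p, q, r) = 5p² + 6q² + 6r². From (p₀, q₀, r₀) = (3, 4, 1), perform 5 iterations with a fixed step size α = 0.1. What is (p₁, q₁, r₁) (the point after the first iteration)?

(0, -0.8, -0.2)

∇φ = (10p, 12q, 12r)
(p₁, q₁, r₁) = (3, 4, 1) − 0.1·(30, 48, 12) = (0, -0.8, -0.2)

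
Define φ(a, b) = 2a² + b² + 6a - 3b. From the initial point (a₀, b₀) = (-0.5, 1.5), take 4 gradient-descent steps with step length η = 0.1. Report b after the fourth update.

∇φ = (4a + 6, 2b - 3)
Step 1: at (-0.5, 1.5), ∇φ = (4, 0) → (-0.5, 1.5) − 0.1·(4, 0) = (-0.9, 1.5)
Step 2: at (-0.9, 1.5), ∇φ = (2.4, 0) → (-0.9, 1.5) − 0.1·(2.4, 0) = (-1.14, 1.5)
Step 3: at (-1.14, 1.5), ∇φ = (1.44, 0) → (-1.14, 1.5) − 0.1·(1.44, 0) = (-1.284, 1.5)
Step 4: at (-1.284, 1.5), ∇φ = (0.864, 0) → (-1.284, 1.5) − 0.1·(0.864, 0) = (-1.3704, 1.5)
b = 1.5

1.5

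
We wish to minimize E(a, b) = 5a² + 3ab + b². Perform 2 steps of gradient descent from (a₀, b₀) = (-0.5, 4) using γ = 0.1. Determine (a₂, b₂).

(-1.005, 3.04)

∇E = (10a + 3b, 3a + 2b)
(a₁, b₁) = (-0.5, 4) − 0.1·(7, 6.5) = (-1.2, 3.35)
(a₂, b₂) = (-1.2, 3.35) − 0.1·(-1.95, 3.1) = (-1.005, 3.04)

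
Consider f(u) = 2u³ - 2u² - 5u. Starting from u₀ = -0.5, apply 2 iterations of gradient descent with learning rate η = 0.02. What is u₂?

f′(u) = 6u² - 4u - 5
Step 1: f′(-0.5) = -1.5; u₁ = -0.5 − 0.02·(-1.5) = -0.47
Step 2: f′(-0.47) = -1.7946; u₂ = -0.47 − 0.02·(-1.7946) = -0.434108

-0.434108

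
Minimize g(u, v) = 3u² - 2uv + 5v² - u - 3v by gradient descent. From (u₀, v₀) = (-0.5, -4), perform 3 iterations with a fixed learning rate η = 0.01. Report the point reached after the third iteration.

∇g = (6u - 2v - 1, -2u + 10v - 3)
Step 1: at (-0.5, -4), ∇g = (4, -42) → (-0.5, -4) − 0.01·(4, -42) = (-0.54, -3.58)
Step 2: at (-0.54, -3.58), ∇g = (2.92, -37.72) → (-0.54, -3.58) − 0.01·(2.92, -37.72) = (-0.5692, -3.2028)
Step 3: at (-0.5692, -3.2028), ∇g = (1.9904, -33.8896) → (-0.5692, -3.2028) − 0.01·(1.9904, -33.8896) = (-0.589104, -2.863904)

(-0.589104, -2.863904)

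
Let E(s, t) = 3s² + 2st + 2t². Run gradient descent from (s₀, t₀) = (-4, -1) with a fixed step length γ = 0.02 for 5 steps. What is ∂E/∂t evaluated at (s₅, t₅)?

∇E = (6s + 2t, 2s + 4t)
(s₁, t₁) = (-4, -1) − 0.02·(-26, -12) = (-3.48, -0.76)
(s₂, t₂) = (-3.48, -0.76) − 0.02·(-22.4, -10) = (-3.032, -0.56)
(s₃, t₃) = (-3.032, -0.56) − 0.02·(-19.312, -8.304) = (-2.64576, -0.39392)
(s₄, t₄) = (-2.64576, -0.39392) − 0.02·(-16.6624, -6.8672) = (-2.312512, -0.256576)
(s₅, t₅) = (-2.312512, -0.256576) − 0.02·(-14.388224, -5.651328) = (-2.02474752, -0.14354944)
∂E/∂t at (-2.02474752, -0.14354944) = -4.6236928

-4.6236928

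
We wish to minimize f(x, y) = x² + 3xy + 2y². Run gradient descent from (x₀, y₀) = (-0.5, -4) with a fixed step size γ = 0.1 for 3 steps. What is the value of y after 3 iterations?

-1.3485

∇f = (2x + 3y, 3x + 4y)
Step 1: at (-0.5, -4), ∇f = (-13, -17.5) → (-0.5, -4) − 0.1·(-13, -17.5) = (0.8, -2.25)
Step 2: at (0.8, -2.25), ∇f = (-5.15, -6.6) → (0.8, -2.25) − 0.1·(-5.15, -6.6) = (1.315, -1.59)
Step 3: at (1.315, -1.59), ∇f = (-2.14, -2.415) → (1.315, -1.59) − 0.1·(-2.14, -2.415) = (1.529, -1.3485)
y = -1.3485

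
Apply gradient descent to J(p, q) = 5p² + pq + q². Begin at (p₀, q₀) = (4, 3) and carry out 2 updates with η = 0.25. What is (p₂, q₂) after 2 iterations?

∇J = (10p + q, p + 2q)
Step 1: at (4, 3), ∇J = (43, 10) → (4, 3) − 0.25·(43, 10) = (-6.75, 0.5)
Step 2: at (-6.75, 0.5), ∇J = (-67, -5.75) → (-6.75, 0.5) − 0.25·(-67, -5.75) = (10, 1.9375)

(10, 1.9375)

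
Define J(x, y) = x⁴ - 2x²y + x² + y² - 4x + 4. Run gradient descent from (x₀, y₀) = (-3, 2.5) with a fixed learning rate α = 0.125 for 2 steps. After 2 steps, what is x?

∇J = (4x³ - 4xy + 2x - 4, -2x² + 2y)
(x₁, y₁) = (-3, 2.5) − 0.125·(-88, -13) = (8, 4.125)
(x₂, y₂) = (8, 4.125) − 0.125·(1928, -119.75) = (-233, 19.09375)
x = -233

-233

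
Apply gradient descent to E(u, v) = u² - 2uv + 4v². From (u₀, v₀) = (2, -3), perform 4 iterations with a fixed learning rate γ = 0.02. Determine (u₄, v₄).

∇E = (2u - 2v, -2u + 8v)
(u₁, v₁) = (2, -3) − 0.02·(10, -28) = (1.8, -2.44)
(u₂, v₂) = (1.8, -2.44) − 0.02·(8.48, -23.12) = (1.6304, -1.9776)
(u₃, v₃) = (1.6304, -1.9776) − 0.02·(7.216, -19.0816) = (1.48608, -1.595968)
(u₄, v₄) = (1.48608, -1.595968) − 0.02·(6.164096, -15.739904) = (1.36279808, -1.28116992)

(1.36279808, -1.28116992)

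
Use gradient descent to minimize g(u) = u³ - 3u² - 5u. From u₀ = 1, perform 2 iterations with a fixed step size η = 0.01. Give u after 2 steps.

g′(u) = 3u² - 6u - 5
u₁ = 1 − 0.01·(-8) = 1.08
u₂ = 1.08 − 0.01·(-7.9808) = 1.159808

1.159808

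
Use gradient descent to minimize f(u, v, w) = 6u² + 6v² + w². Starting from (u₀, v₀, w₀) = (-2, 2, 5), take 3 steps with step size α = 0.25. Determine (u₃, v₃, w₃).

∇f = (12u, 12v, 2w)
(u₁, v₁, w₁) = (-2, 2, 5) − 0.25·(-24, 24, 10) = (4, -4, 2.5)
(u₂, v₂, w₂) = (4, -4, 2.5) − 0.25·(48, -48, 5) = (-8, 8, 1.25)
(u₃, v₃, w₃) = (-8, 8, 1.25) − 0.25·(-96, 96, 2.5) = (16, -16, 0.625)

(16, -16, 0.625)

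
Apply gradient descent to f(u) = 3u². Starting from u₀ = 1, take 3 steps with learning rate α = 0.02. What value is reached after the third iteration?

0.681472

f′(u) = 6u
Step 1: f′(1) = 6; u₁ = 1 − 0.02·6 = 0.88
Step 2: f′(0.88) = 5.28; u₂ = 0.88 − 0.02·5.28 = 0.7744
Step 3: f′(0.7744) = 4.6464; u₃ = 0.7744 − 0.02·4.6464 = 0.681472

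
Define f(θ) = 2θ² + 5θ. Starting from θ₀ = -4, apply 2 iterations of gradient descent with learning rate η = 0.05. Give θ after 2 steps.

f′(θ) = 4θ + 5
θ₁ = -4 − 0.05·(-11) = -3.45
θ₂ = -3.45 − 0.05·(-8.8) = -3.01

-3.01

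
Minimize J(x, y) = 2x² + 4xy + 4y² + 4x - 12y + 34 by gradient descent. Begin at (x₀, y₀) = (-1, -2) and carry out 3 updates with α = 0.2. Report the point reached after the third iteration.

(-1.064, 6.192)

∇J = (4x + 4y + 4, 4x + 8y - 12)
Step 1: at (-1, -2), ∇J = (-8, -32) → (-1, -2) − 0.2·(-8, -32) = (0.6, 4.4)
Step 2: at (0.6, 4.4), ∇J = (24, 25.6) → (0.6, 4.4) − 0.2·(24, 25.6) = (-4.2, -0.72)
Step 3: at (-4.2, -0.72), ∇J = (-15.68, -34.56) → (-4.2, -0.72) − 0.2·(-15.68, -34.56) = (-1.064, 6.192)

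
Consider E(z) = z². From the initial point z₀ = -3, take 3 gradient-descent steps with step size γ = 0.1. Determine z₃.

E′(z) = 2z
Step 1: E′(-3) = -6; z₁ = -3 − 0.1·(-6) = -2.4
Step 2: E′(-2.4) = -4.8; z₂ = -2.4 − 0.1·(-4.8) = -1.92
Step 3: E′(-1.92) = -3.84; z₃ = -1.92 − 0.1·(-3.84) = -1.536

-1.536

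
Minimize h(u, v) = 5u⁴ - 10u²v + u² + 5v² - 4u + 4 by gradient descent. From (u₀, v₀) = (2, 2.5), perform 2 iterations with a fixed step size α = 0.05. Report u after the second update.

∇h = (20u³ - 20uv + 2u - 4, -10u² + 10v)
(u₁, v₁) = (2, 2.5) − 0.05·(60, -15) = (-1, 3.25)
(u₂, v₂) = (-1, 3.25) − 0.05·(39, 22.5) = (-2.95, 2.125)
u = -2.95

-2.95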